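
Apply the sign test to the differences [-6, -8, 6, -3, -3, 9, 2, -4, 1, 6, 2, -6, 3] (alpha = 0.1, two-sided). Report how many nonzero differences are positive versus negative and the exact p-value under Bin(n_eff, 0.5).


Step 1: Discard zero differences. Original n = 13; n_eff = number of nonzero differences = 13.
Nonzero differences (with sign): -6, -8, +6, -3, -3, +9, +2, -4, +1, +6, +2, -6, +3
Step 2: Count signs: positive = 7, negative = 6.
Step 3: Under H0: P(positive) = 0.5, so the number of positives S ~ Bin(13, 0.5).
Step 4: Two-sided exact p-value = sum of Bin(13,0.5) probabilities at or below the observed probability = 1.000000.
Step 5: alpha = 0.1. fail to reject H0.

n_eff = 13, pos = 7, neg = 6, p = 1.000000, fail to reject H0.


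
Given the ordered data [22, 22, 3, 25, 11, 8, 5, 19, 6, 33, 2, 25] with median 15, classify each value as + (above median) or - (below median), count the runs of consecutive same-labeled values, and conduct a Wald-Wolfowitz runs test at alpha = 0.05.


Step 1: Compute median = 15; label A = above, B = below.
Labels in order: AABABBBABABA  (n_A = 6, n_B = 6)
Step 2: Count runs R = 9.
Step 3: Under H0 (random ordering), E[R] = 2*n_A*n_B/(n_A+n_B) + 1 = 2*6*6/12 + 1 = 7.0000.
        Var[R] = 2*n_A*n_B*(2*n_A*n_B - n_A - n_B) / ((n_A+n_B)^2 * (n_A+n_B-1)) = 4320/1584 = 2.7273.
        SD[R] = 1.6514.
Step 4: Continuity-corrected z = (R - 0.5 - E[R]) / SD[R] = (9 - 0.5 - 7.0000) / 1.6514 = 0.9083.
Step 5: Two-sided p-value via normal approximation = 2*(1 - Phi(|z|)) = 0.363722.
Step 6: alpha = 0.05. fail to reject H0.

R = 9, z = 0.9083, p = 0.363722, fail to reject H0.


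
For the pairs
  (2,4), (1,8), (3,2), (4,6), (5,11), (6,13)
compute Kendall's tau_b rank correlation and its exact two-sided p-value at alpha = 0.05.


Step 1: Enumerate the 15 unordered pairs (i,j) with i<j and classify each by sign(x_j-x_i) * sign(y_j-y_i).
  (1,2):dx=-1,dy=+4->D; (1,3):dx=+1,dy=-2->D; (1,4):dx=+2,dy=+2->C; (1,5):dx=+3,dy=+7->C
  (1,6):dx=+4,dy=+9->C; (2,3):dx=+2,dy=-6->D; (2,4):dx=+3,dy=-2->D; (2,5):dx=+4,dy=+3->C
  (2,6):dx=+5,dy=+5->C; (3,4):dx=+1,dy=+4->C; (3,5):dx=+2,dy=+9->C; (3,6):dx=+3,dy=+11->C
  (4,5):dx=+1,dy=+5->C; (4,6):dx=+2,dy=+7->C; (5,6):dx=+1,dy=+2->C
Step 2: C = 11, D = 4, total pairs = 15.
Step 3: tau = (C - D)/(n(n-1)/2) = (11 - 4)/15 = 0.466667.
Step 4: Exact two-sided p-value (enumerate n! = 720 permutations of y under H0): p = 0.272222.
Step 5: alpha = 0.05. fail to reject H0.

tau_b = 0.4667 (C=11, D=4), p = 0.272222, fail to reject H0.


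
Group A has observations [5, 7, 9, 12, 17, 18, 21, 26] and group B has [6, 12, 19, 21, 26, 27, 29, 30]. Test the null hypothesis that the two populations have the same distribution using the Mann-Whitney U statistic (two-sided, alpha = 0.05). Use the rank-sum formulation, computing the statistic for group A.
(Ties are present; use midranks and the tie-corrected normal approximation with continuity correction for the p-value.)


Step 1: Combine and sort all 16 observations; assign midranks.
sorted (value, group): (5,X), (6,Y), (7,X), (9,X), (12,X), (12,Y), (17,X), (18,X), (19,Y), (21,X), (21,Y), (26,X), (26,Y), (27,Y), (29,Y), (30,Y)
ranks: 5->1, 6->2, 7->3, 9->4, 12->5.5, 12->5.5, 17->7, 18->8, 19->9, 21->10.5, 21->10.5, 26->12.5, 26->12.5, 27->14, 29->15, 30->16
Step 2: Rank sum for X: R1 = 1 + 3 + 4 + 5.5 + 7 + 8 + 10.5 + 12.5 = 51.5.
Step 3: U_X = R1 - n1(n1+1)/2 = 51.5 - 8*9/2 = 51.5 - 36 = 15.5.
       U_Y = n1*n2 - U_X = 64 - 15.5 = 48.5.
Step 4: Ties are present, so use the tie-corrected normal approximation (with continuity correction) for the p-value.
Step 5: p-value = 0.092171; compare to alpha = 0.05. fail to reject H0.

U_X = 15.5, p = 0.092171, fail to reject H0 at alpha = 0.05.


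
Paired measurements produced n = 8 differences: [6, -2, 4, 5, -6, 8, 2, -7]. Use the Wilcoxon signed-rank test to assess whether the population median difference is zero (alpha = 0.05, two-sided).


Step 1: Drop any zero differences (none here) and take |d_i|.
|d| = [6, 2, 4, 5, 6, 8, 2, 7]
Step 2: Midrank |d_i| (ties get averaged ranks).
ranks: |6|->5.5, |2|->1.5, |4|->3, |5|->4, |6|->5.5, |8|->8, |2|->1.5, |7|->7
Step 3: Attach original signs; sum ranks with positive sign and with negative sign.
W+ = 5.5 + 3 + 4 + 8 + 1.5 = 22
W- = 1.5 + 5.5 + 7 = 14
(Check: W+ + W- = 36 should equal n(n+1)/2 = 36.)
Step 4: Test statistic W = min(W+, W-) = 14.
Step 5: Ties in |d|, so use the tie-corrected normal approximation.
        E[W] = n(n+1)/4 = 8*9/4 = 18.
        Tie groups: |d|=2 (t=2), |d|=6 (t=2); sum(t^3 - t) = 12.
        Var[W] = n(n+1)(2n+1)/24 - sum(t^3-t)/48 = 1224/24 - 12/48 = 50.75.
        z = (W - E[W]) / sqrt(Var[W]) = (14 - 18) / 7.1239 = -0.5615.
        Two-sided p = 2*Phi(z) = 0.574464.
Step 6: alpha = 0.05. fail to reject H0.

W+ = 22, W- = 14, W = min = 14, p = 0.574464, fail to reject H0.


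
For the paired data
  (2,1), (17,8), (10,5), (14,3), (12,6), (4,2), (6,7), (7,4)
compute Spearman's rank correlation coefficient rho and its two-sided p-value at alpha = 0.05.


Step 1: Rank x and y separately (midranks; no ties here).
rank(x): 2->1, 17->8, 10->5, 14->7, 12->6, 4->2, 6->3, 7->4
rank(y): 1->1, 8->8, 5->5, 3->3, 6->6, 2->2, 7->7, 4->4
Step 2: d_i = R_x(i) - R_y(i); compute d_i^2.
  (1-1)^2=0, (8-8)^2=0, (5-5)^2=0, (7-3)^2=16, (6-6)^2=0, (2-2)^2=0, (3-7)^2=16, (4-4)^2=0
sum(d^2) = 32.
Step 3: rho = 1 - 6*32 / (8*(8^2 - 1)) = 1 - 192/504 = 0.619048.
Step 4: Under H0, t = rho * sqrt((n-2)/(1-rho^2)) = 1.9308 ~ t(6).
Step 5: Two-sided p-value from the t-distribution with 6 df = 0.101733.
Step 6: alpha = 0.05. fail to reject H0.

rho = 0.6190, p = 0.101733, fail to reject H0 at alpha = 0.05.


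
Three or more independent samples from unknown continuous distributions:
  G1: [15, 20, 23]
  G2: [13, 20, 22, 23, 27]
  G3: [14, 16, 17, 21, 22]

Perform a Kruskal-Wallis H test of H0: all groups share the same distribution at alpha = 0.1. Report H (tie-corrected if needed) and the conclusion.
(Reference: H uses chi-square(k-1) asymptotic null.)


Step 1: Combine all N = 13 observations and assign midranks.
sorted (value, group, rank): (13,G2,1), (14,G3,2), (15,G1,3), (16,G3,4), (17,G3,5), (20,G1,6.5), (20,G2,6.5), (21,G3,8), (22,G2,9.5), (22,G3,9.5), (23,G1,11.5), (23,G2,11.5), (27,G2,13)
Step 2: Sum ranks within each group.
R_1 = 21 (n_1 = 3)
R_2 = 41.5 (n_2 = 5)
R_3 = 28.5 (n_3 = 5)
Step 3: H = 12/(N(N+1)) * sum(R_i^2/n_i) - 3(N+1)
     = 12/(13*14) * (21^2/3 + 41.5^2/5 + 28.5^2/5) - 3*14
     = 0.065934 * 653.9 - 42
     = 1.114286.
Step 4: Ties present; correction factor C = 1 - 18/(13^3 - 13) = 0.991758. Corrected H = 1.114286 / 0.991758 = 1.123546.
Step 5: Under H0, H ~ chi^2(2); p-value = 0.570197.
Step 6: alpha = 0.1. fail to reject H0.

H = 1.1235, df = 2, p = 0.570197, fail to reject H0.


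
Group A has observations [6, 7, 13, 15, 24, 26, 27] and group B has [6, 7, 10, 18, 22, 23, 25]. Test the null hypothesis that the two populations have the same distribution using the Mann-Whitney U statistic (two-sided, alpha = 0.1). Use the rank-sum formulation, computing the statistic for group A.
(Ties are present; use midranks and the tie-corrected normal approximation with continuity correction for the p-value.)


Step 1: Combine and sort all 14 observations; assign midranks.
sorted (value, group): (6,X), (6,Y), (7,X), (7,Y), (10,Y), (13,X), (15,X), (18,Y), (22,Y), (23,Y), (24,X), (25,Y), (26,X), (27,X)
ranks: 6->1.5, 6->1.5, 7->3.5, 7->3.5, 10->5, 13->6, 15->7, 18->8, 22->9, 23->10, 24->11, 25->12, 26->13, 27->14
Step 2: Rank sum for X: R1 = 1.5 + 3.5 + 6 + 7 + 11 + 13 + 14 = 56.
Step 3: U_X = R1 - n1(n1+1)/2 = 56 - 7*8/2 = 56 - 28 = 28.
       U_Y = n1*n2 - U_X = 49 - 28 = 21.
Step 4: Ties are present, so use the tie-corrected normal approximation (with continuity correction) for the p-value.
Step 5: p-value = 0.700852; compare to alpha = 0.1. fail to reject H0.

U_X = 28, p = 0.700852, fail to reject H0 at alpha = 0.1.


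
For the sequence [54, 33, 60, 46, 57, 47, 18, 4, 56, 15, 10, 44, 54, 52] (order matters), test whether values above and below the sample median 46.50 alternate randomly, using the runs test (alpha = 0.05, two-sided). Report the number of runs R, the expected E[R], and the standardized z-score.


Step 1: Compute median = 46.50; label A = above, B = below.
Labels in order: ABABAABBABBBAA  (n_A = 7, n_B = 7)
Step 2: Count runs R = 9.
Step 3: Under H0 (random ordering), E[R] = 2*n_A*n_B/(n_A+n_B) + 1 = 2*7*7/14 + 1 = 8.0000.
        Var[R] = 2*n_A*n_B*(2*n_A*n_B - n_A - n_B) / ((n_A+n_B)^2 * (n_A+n_B-1)) = 8232/2548 = 3.2308.
        SD[R] = 1.7974.
Step 4: Continuity-corrected z = (R - 0.5 - E[R]) / SD[R] = (9 - 0.5 - 8.0000) / 1.7974 = 0.2782.
Step 5: Two-sided p-value via normal approximation = 2*(1 - Phi(|z|)) = 0.780879.
Step 6: alpha = 0.05. fail to reject H0.

R = 9, z = 0.2782, p = 0.780879, fail to reject H0.


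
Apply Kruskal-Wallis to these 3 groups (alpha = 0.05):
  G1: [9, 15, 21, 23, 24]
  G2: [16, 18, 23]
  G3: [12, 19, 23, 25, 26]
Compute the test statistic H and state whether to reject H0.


Step 1: Combine all N = 13 observations and assign midranks.
sorted (value, group, rank): (9,G1,1), (12,G3,2), (15,G1,3), (16,G2,4), (18,G2,5), (19,G3,6), (21,G1,7), (23,G1,9), (23,G2,9), (23,G3,9), (24,G1,11), (25,G3,12), (26,G3,13)
Step 2: Sum ranks within each group.
R_1 = 31 (n_1 = 5)
R_2 = 18 (n_2 = 3)
R_3 = 42 (n_3 = 5)
Step 3: H = 12/(N(N+1)) * sum(R_i^2/n_i) - 3(N+1)
     = 12/(13*14) * (31^2/5 + 18^2/3 + 42^2/5) - 3*14
     = 0.065934 * 653 - 42
     = 1.054945.
Step 4: Ties present; correction factor C = 1 - 24/(13^3 - 13) = 0.989011. Corrected H = 1.054945 / 0.989011 = 1.066667.
Step 5: Under H0, H ~ chi^2(2); p-value = 0.586646.
Step 6: alpha = 0.05. fail to reject H0.

H = 1.0667, df = 2, p = 0.586646, fail to reject H0.


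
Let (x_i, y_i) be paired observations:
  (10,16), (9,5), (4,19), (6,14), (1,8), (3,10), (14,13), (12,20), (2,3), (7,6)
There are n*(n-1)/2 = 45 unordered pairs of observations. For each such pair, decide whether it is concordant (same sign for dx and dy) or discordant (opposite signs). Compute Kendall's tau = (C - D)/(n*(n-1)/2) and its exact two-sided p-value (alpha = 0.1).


Step 1: Enumerate the 45 unordered pairs (i,j) with i<j and classify each by sign(x_j-x_i) * sign(y_j-y_i).
  (1,2):dx=-1,dy=-11->C; (1,3):dx=-6,dy=+3->D; (1,4):dx=-4,dy=-2->C; (1,5):dx=-9,dy=-8->C
  (1,6):dx=-7,dy=-6->C; (1,7):dx=+4,dy=-3->D; (1,8):dx=+2,dy=+4->C; (1,9):dx=-8,dy=-13->C
  (1,10):dx=-3,dy=-10->C; (2,3):dx=-5,dy=+14->D; (2,4):dx=-3,dy=+9->D; (2,5):dx=-8,dy=+3->D
  (2,6):dx=-6,dy=+5->D; (2,7):dx=+5,dy=+8->C; (2,8):dx=+3,dy=+15->C; (2,9):dx=-7,dy=-2->C
  (2,10):dx=-2,dy=+1->D; (3,4):dx=+2,dy=-5->D; (3,5):dx=-3,dy=-11->C; (3,6):dx=-1,dy=-9->C
  (3,7):dx=+10,dy=-6->D; (3,8):dx=+8,dy=+1->C; (3,9):dx=-2,dy=-16->C; (3,10):dx=+3,dy=-13->D
  (4,5):dx=-5,dy=-6->C; (4,6):dx=-3,dy=-4->C; (4,7):dx=+8,dy=-1->D; (4,8):dx=+6,dy=+6->C
  (4,9):dx=-4,dy=-11->C; (4,10):dx=+1,dy=-8->D; (5,6):dx=+2,dy=+2->C; (5,7):dx=+13,dy=+5->C
  (5,8):dx=+11,dy=+12->C; (5,9):dx=+1,dy=-5->D; (5,10):dx=+6,dy=-2->D; (6,7):dx=+11,dy=+3->C
  (6,8):dx=+9,dy=+10->C; (6,9):dx=-1,dy=-7->C; (6,10):dx=+4,dy=-4->D; (7,8):dx=-2,dy=+7->D
  (7,9):dx=-12,dy=-10->C; (7,10):dx=-7,dy=-7->C; (8,9):dx=-10,dy=-17->C; (8,10):dx=-5,dy=-14->C
  (9,10):dx=+5,dy=+3->C
Step 2: C = 29, D = 16, total pairs = 45.
Step 3: tau = (C - D)/(n(n-1)/2) = (29 - 16)/45 = 0.288889.
Step 4: Exact two-sided p-value (enumerate n! = 3628800 permutations of y under H0): p = 0.291248.
Step 5: alpha = 0.1. fail to reject H0.

tau_b = 0.2889 (C=29, D=16), p = 0.291248, fail to reject H0.


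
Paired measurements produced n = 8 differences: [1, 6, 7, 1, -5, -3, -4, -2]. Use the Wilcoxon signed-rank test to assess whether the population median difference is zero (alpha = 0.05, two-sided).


Step 1: Drop any zero differences (none here) and take |d_i|.
|d| = [1, 6, 7, 1, 5, 3, 4, 2]
Step 2: Midrank |d_i| (ties get averaged ranks).
ranks: |1|->1.5, |6|->7, |7|->8, |1|->1.5, |5|->6, |3|->4, |4|->5, |2|->3
Step 3: Attach original signs; sum ranks with positive sign and with negative sign.
W+ = 1.5 + 7 + 8 + 1.5 = 18
W- = 6 + 4 + 5 + 3 = 18
(Check: W+ + W- = 36 should equal n(n+1)/2 = 36.)
Step 4: Test statistic W = min(W+, W-) = 18.
Step 5: Ties in |d|, so use the tie-corrected normal approximation.
        E[W] = n(n+1)/4 = 8*9/4 = 18.
        Tie groups: |d|=1 (t=2); sum(t^3 - t) = 6.
        Var[W] = n(n+1)(2n+1)/24 - sum(t^3-t)/48 = 1224/24 - 6/48 = 50.875.
        z = (W - E[W]) / sqrt(Var[W]) = (18 - 18) / 7.1327 = 0.0000.
        Two-sided p = 2*Phi(z) = 1.000000.
Step 6: alpha = 0.05. fail to reject H0.

W+ = 18, W- = 18, W = min = 18, p = 1.000000, fail to reject H0.


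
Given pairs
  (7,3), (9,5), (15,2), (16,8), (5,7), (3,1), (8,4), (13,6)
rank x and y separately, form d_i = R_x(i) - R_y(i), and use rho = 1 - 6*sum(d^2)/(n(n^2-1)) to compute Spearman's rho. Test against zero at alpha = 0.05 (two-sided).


Step 1: Rank x and y separately (midranks; no ties here).
rank(x): 7->3, 9->5, 15->7, 16->8, 5->2, 3->1, 8->4, 13->6
rank(y): 3->3, 5->5, 2->2, 8->8, 7->7, 1->1, 4->4, 6->6
Step 2: d_i = R_x(i) - R_y(i); compute d_i^2.
  (3-3)^2=0, (5-5)^2=0, (7-2)^2=25, (8-8)^2=0, (2-7)^2=25, (1-1)^2=0, (4-4)^2=0, (6-6)^2=0
sum(d^2) = 50.
Step 3: rho = 1 - 6*50 / (8*(8^2 - 1)) = 1 - 300/504 = 0.404762.
Step 4: Under H0, t = rho * sqrt((n-2)/(1-rho^2)) = 1.0842 ~ t(6).
Step 5: Two-sided p-value from the t-distribution with 6 df = 0.319889.
Step 6: alpha = 0.05. fail to reject H0.

rho = 0.4048, p = 0.319889, fail to reject H0 at alpha = 0.05.


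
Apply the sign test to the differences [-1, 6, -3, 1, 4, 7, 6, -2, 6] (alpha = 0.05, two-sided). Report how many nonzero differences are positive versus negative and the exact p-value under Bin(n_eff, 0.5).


Step 1: Discard zero differences. Original n = 9; n_eff = number of nonzero differences = 9.
Nonzero differences (with sign): -1, +6, -3, +1, +4, +7, +6, -2, +6
Step 2: Count signs: positive = 6, negative = 3.
Step 3: Under H0: P(positive) = 0.5, so the number of positives S ~ Bin(9, 0.5).
Step 4: Two-sided exact p-value = sum of Bin(9,0.5) probabilities at or below the observed probability = 0.507812.
Step 5: alpha = 0.05. fail to reject H0.

n_eff = 9, pos = 6, neg = 3, p = 0.507812, fail to reject H0.


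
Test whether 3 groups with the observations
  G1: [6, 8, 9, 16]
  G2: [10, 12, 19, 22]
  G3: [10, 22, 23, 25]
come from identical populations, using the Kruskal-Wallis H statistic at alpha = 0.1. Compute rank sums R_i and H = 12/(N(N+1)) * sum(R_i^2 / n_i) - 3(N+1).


Step 1: Combine all N = 12 observations and assign midranks.
sorted (value, group, rank): (6,G1,1), (8,G1,2), (9,G1,3), (10,G2,4.5), (10,G3,4.5), (12,G2,6), (16,G1,7), (19,G2,8), (22,G2,9.5), (22,G3,9.5), (23,G3,11), (25,G3,12)
Step 2: Sum ranks within each group.
R_1 = 13 (n_1 = 4)
R_2 = 28 (n_2 = 4)
R_3 = 37 (n_3 = 4)
Step 3: H = 12/(N(N+1)) * sum(R_i^2/n_i) - 3(N+1)
     = 12/(12*13) * (13^2/4 + 28^2/4 + 37^2/4) - 3*13
     = 0.076923 * 580.5 - 39
     = 5.653846.
Step 4: Ties present; correction factor C = 1 - 12/(12^3 - 12) = 0.993007. Corrected H = 5.653846 / 0.993007 = 5.693662.
Step 5: Under H0, H ~ chi^2(2); p-value = 0.058028.
Step 6: alpha = 0.1. reject H0.

H = 5.6937, df = 2, p = 0.058028, reject H0.


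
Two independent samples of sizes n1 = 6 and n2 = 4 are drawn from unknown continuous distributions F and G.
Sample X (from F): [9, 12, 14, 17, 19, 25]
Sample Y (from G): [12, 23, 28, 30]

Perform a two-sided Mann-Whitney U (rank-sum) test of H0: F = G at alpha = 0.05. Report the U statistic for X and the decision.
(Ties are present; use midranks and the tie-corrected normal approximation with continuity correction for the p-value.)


Step 1: Combine and sort all 10 observations; assign midranks.
sorted (value, group): (9,X), (12,X), (12,Y), (14,X), (17,X), (19,X), (23,Y), (25,X), (28,Y), (30,Y)
ranks: 9->1, 12->2.5, 12->2.5, 14->4, 17->5, 19->6, 23->7, 25->8, 28->9, 30->10
Step 2: Rank sum for X: R1 = 1 + 2.5 + 4 + 5 + 6 + 8 = 26.5.
Step 3: U_X = R1 - n1(n1+1)/2 = 26.5 - 6*7/2 = 26.5 - 21 = 5.5.
       U_Y = n1*n2 - U_X = 24 - 5.5 = 18.5.
Step 4: Ties are present, so use the tie-corrected normal approximation (with continuity correction) for the p-value.
Step 5: p-value = 0.199458; compare to alpha = 0.05. fail to reject H0.

U_X = 5.5, p = 0.199458, fail to reject H0 at alpha = 0.05.


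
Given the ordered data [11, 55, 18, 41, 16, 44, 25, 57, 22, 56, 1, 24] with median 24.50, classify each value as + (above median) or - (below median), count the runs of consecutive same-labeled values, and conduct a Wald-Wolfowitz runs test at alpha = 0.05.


Step 1: Compute median = 24.50; label A = above, B = below.
Labels in order: BABABAAABABB  (n_A = 6, n_B = 6)
Step 2: Count runs R = 9.
Step 3: Under H0 (random ordering), E[R] = 2*n_A*n_B/(n_A+n_B) + 1 = 2*6*6/12 + 1 = 7.0000.
        Var[R] = 2*n_A*n_B*(2*n_A*n_B - n_A - n_B) / ((n_A+n_B)^2 * (n_A+n_B-1)) = 4320/1584 = 2.7273.
        SD[R] = 1.6514.
Step 4: Continuity-corrected z = (R - 0.5 - E[R]) / SD[R] = (9 - 0.5 - 7.0000) / 1.6514 = 0.9083.
Step 5: Two-sided p-value via normal approximation = 2*(1 - Phi(|z|)) = 0.363722.
Step 6: alpha = 0.05. fail to reject H0.

R = 9, z = 0.9083, p = 0.363722, fail to reject H0.


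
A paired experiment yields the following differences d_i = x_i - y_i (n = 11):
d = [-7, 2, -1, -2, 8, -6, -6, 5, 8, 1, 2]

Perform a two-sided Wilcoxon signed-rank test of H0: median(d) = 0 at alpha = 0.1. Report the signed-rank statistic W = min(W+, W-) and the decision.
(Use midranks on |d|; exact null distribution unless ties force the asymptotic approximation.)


Step 1: Drop any zero differences (none here) and take |d_i|.
|d| = [7, 2, 1, 2, 8, 6, 6, 5, 8, 1, 2]
Step 2: Midrank |d_i| (ties get averaged ranks).
ranks: |7|->9, |2|->4, |1|->1.5, |2|->4, |8|->10.5, |6|->7.5, |6|->7.5, |5|->6, |8|->10.5, |1|->1.5, |2|->4
Step 3: Attach original signs; sum ranks with positive sign and with negative sign.
W+ = 4 + 10.5 + 6 + 10.5 + 1.5 + 4 = 36.5
W- = 9 + 1.5 + 4 + 7.5 + 7.5 = 29.5
(Check: W+ + W- = 66 should equal n(n+1)/2 = 66.)
Step 4: Test statistic W = min(W+, W-) = 29.5.
Step 5: Ties in |d|, so use the tie-corrected normal approximation.
        E[W] = n(n+1)/4 = 11*12/4 = 33.
        Tie groups: |d|=1 (t=2), |d|=2 (t=3), |d|=6 (t=2), |d|=8 (t=2); sum(t^3 - t) = 42.
        Var[W] = n(n+1)(2n+1)/24 - sum(t^3-t)/48 = 3036/24 - 42/48 = 125.625.
        z = (W - E[W]) / sqrt(Var[W]) = (29.5 - 33) / 11.2083 = -0.3123.
        Two-sided p = 2*Phi(z) = 0.754835.
Step 6: alpha = 0.1. fail to reject H0.

W+ = 36.5, W- = 29.5, W = min = 29.5, p = 0.754835, fail to reject H0.


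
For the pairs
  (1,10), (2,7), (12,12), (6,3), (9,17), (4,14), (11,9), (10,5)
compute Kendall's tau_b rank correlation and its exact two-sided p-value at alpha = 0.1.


Step 1: Enumerate the 28 unordered pairs (i,j) with i<j and classify each by sign(x_j-x_i) * sign(y_j-y_i).
  (1,2):dx=+1,dy=-3->D; (1,3):dx=+11,dy=+2->C; (1,4):dx=+5,dy=-7->D; (1,5):dx=+8,dy=+7->C
  (1,6):dx=+3,dy=+4->C; (1,7):dx=+10,dy=-1->D; (1,8):dx=+9,dy=-5->D; (2,3):dx=+10,dy=+5->C
  (2,4):dx=+4,dy=-4->D; (2,5):dx=+7,dy=+10->C; (2,6):dx=+2,dy=+7->C; (2,7):dx=+9,dy=+2->C
  (2,8):dx=+8,dy=-2->D; (3,4):dx=-6,dy=-9->C; (3,5):dx=-3,dy=+5->D; (3,6):dx=-8,dy=+2->D
  (3,7):dx=-1,dy=-3->C; (3,8):dx=-2,dy=-7->C; (4,5):dx=+3,dy=+14->C; (4,6):dx=-2,dy=+11->D
  (4,7):dx=+5,dy=+6->C; (4,8):dx=+4,dy=+2->C; (5,6):dx=-5,dy=-3->C; (5,7):dx=+2,dy=-8->D
  (5,8):dx=+1,dy=-12->D; (6,7):dx=+7,dy=-5->D; (6,8):dx=+6,dy=-9->D; (7,8):dx=-1,dy=-4->C
Step 2: C = 15, D = 13, total pairs = 28.
Step 3: tau = (C - D)/(n(n-1)/2) = (15 - 13)/28 = 0.071429.
Step 4: Exact two-sided p-value (enumerate n! = 40320 permutations of y under H0): p = 0.904861.
Step 5: alpha = 0.1. fail to reject H0.

tau_b = 0.0714 (C=15, D=13), p = 0.904861, fail to reject H0.


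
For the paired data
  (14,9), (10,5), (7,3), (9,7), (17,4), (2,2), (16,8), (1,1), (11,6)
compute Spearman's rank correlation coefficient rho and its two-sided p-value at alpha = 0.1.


Step 1: Rank x and y separately (midranks; no ties here).
rank(x): 14->7, 10->5, 7->3, 9->4, 17->9, 2->2, 16->8, 1->1, 11->6
rank(y): 9->9, 5->5, 3->3, 7->7, 4->4, 2->2, 8->8, 1->1, 6->6
Step 2: d_i = R_x(i) - R_y(i); compute d_i^2.
  (7-9)^2=4, (5-5)^2=0, (3-3)^2=0, (4-7)^2=9, (9-4)^2=25, (2-2)^2=0, (8-8)^2=0, (1-1)^2=0, (6-6)^2=0
sum(d^2) = 38.
Step 3: rho = 1 - 6*38 / (9*(9^2 - 1)) = 1 - 228/720 = 0.683333.
Step 4: Under H0, t = rho * sqrt((n-2)/(1-rho^2)) = 2.4763 ~ t(7).
Step 5: Two-sided p-value from the t-distribution with 7 df = 0.042442.
Step 6: alpha = 0.1. reject H0.

rho = 0.6833, p = 0.042442, reject H0 at alpha = 0.1.


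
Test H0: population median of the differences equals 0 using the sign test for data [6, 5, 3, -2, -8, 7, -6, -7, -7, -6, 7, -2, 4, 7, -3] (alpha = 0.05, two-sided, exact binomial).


Step 1: Discard zero differences. Original n = 15; n_eff = number of nonzero differences = 15.
Nonzero differences (with sign): +6, +5, +3, -2, -8, +7, -6, -7, -7, -6, +7, -2, +4, +7, -3
Step 2: Count signs: positive = 7, negative = 8.
Step 3: Under H0: P(positive) = 0.5, so the number of positives S ~ Bin(15, 0.5).
Step 4: Two-sided exact p-value = sum of Bin(15,0.5) probabilities at or below the observed probability = 1.000000.
Step 5: alpha = 0.05. fail to reject H0.

n_eff = 15, pos = 7, neg = 8, p = 1.000000, fail to reject H0.


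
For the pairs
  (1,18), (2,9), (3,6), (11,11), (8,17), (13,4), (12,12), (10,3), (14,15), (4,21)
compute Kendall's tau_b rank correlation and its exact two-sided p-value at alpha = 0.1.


Step 1: Enumerate the 45 unordered pairs (i,j) with i<j and classify each by sign(x_j-x_i) * sign(y_j-y_i).
  (1,2):dx=+1,dy=-9->D; (1,3):dx=+2,dy=-12->D; (1,4):dx=+10,dy=-7->D; (1,5):dx=+7,dy=-1->D
  (1,6):dx=+12,dy=-14->D; (1,7):dx=+11,dy=-6->D; (1,8):dx=+9,dy=-15->D; (1,9):dx=+13,dy=-3->D
  (1,10):dx=+3,dy=+3->C; (2,3):dx=+1,dy=-3->D; (2,4):dx=+9,dy=+2->C; (2,5):dx=+6,dy=+8->C
  (2,6):dx=+11,dy=-5->D; (2,7):dx=+10,dy=+3->C; (2,8):dx=+8,dy=-6->D; (2,9):dx=+12,dy=+6->C
  (2,10):dx=+2,dy=+12->C; (3,4):dx=+8,dy=+5->C; (3,5):dx=+5,dy=+11->C; (3,6):dx=+10,dy=-2->D
  (3,7):dx=+9,dy=+6->C; (3,8):dx=+7,dy=-3->D; (3,9):dx=+11,dy=+9->C; (3,10):dx=+1,dy=+15->C
  (4,5):dx=-3,dy=+6->D; (4,6):dx=+2,dy=-7->D; (4,7):dx=+1,dy=+1->C; (4,8):dx=-1,dy=-8->C
  (4,9):dx=+3,dy=+4->C; (4,10):dx=-7,dy=+10->D; (5,6):dx=+5,dy=-13->D; (5,7):dx=+4,dy=-5->D
  (5,8):dx=+2,dy=-14->D; (5,9):dx=+6,dy=-2->D; (5,10):dx=-4,dy=+4->D; (6,7):dx=-1,dy=+8->D
  (6,8):dx=-3,dy=-1->C; (6,9):dx=+1,dy=+11->C; (6,10):dx=-9,dy=+17->D; (7,8):dx=-2,dy=-9->C
  (7,9):dx=+2,dy=+3->C; (7,10):dx=-8,dy=+9->D; (8,9):dx=+4,dy=+12->C; (8,10):dx=-6,dy=+18->D
  (9,10):dx=-10,dy=+6->D
Step 2: C = 19, D = 26, total pairs = 45.
Step 3: tau = (C - D)/(n(n-1)/2) = (19 - 26)/45 = -0.155556.
Step 4: Exact two-sided p-value (enumerate n! = 3628800 permutations of y under H0): p = 0.600654.
Step 5: alpha = 0.1. fail to reject H0.

tau_b = -0.1556 (C=19, D=26), p = 0.600654, fail to reject H0.


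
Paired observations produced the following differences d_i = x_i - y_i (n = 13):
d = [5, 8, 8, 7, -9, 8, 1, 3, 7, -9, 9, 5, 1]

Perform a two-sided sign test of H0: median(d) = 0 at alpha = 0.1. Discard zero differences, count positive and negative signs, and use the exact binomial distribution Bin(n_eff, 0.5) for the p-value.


Step 1: Discard zero differences. Original n = 13; n_eff = number of nonzero differences = 13.
Nonzero differences (with sign): +5, +8, +8, +7, -9, +8, +1, +3, +7, -9, +9, +5, +1
Step 2: Count signs: positive = 11, negative = 2.
Step 3: Under H0: P(positive) = 0.5, so the number of positives S ~ Bin(13, 0.5).
Step 4: Two-sided exact p-value = sum of Bin(13,0.5) probabilities at or below the observed probability = 0.022461.
Step 5: alpha = 0.1. reject H0.

n_eff = 13, pos = 11, neg = 2, p = 0.022461, reject H0.


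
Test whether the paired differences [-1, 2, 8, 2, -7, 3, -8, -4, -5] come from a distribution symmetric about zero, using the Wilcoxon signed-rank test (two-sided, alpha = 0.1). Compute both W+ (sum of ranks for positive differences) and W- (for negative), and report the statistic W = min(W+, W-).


Step 1: Drop any zero differences (none here) and take |d_i|.
|d| = [1, 2, 8, 2, 7, 3, 8, 4, 5]
Step 2: Midrank |d_i| (ties get averaged ranks).
ranks: |1|->1, |2|->2.5, |8|->8.5, |2|->2.5, |7|->7, |3|->4, |8|->8.5, |4|->5, |5|->6
Step 3: Attach original signs; sum ranks with positive sign and with negative sign.
W+ = 2.5 + 8.5 + 2.5 + 4 = 17.5
W- = 1 + 7 + 8.5 + 5 + 6 = 27.5
(Check: W+ + W- = 45 should equal n(n+1)/2 = 45.)
Step 4: Test statistic W = min(W+, W-) = 17.5.
Step 5: Ties in |d|, so use the tie-corrected normal approximation.
        E[W] = n(n+1)/4 = 9*10/4 = 22.5.
        Tie groups: |d|=2 (t=2), |d|=8 (t=2); sum(t^3 - t) = 12.
        Var[W] = n(n+1)(2n+1)/24 - sum(t^3-t)/48 = 1710/24 - 12/48 = 71.
        z = (W - E[W]) / sqrt(Var[W]) = (17.5 - 22.5) / 8.4261 = -0.5934.
        Two-sided p = 2*Phi(z) = 0.552920.
Step 6: alpha = 0.1. fail to reject H0.

W+ = 17.5, W- = 27.5, W = min = 17.5, p = 0.552920, fail to reject H0.


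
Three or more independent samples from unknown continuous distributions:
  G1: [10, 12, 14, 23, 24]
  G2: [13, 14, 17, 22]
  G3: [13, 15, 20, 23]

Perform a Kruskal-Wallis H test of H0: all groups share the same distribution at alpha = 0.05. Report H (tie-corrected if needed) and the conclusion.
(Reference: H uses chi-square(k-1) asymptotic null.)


Step 1: Combine all N = 13 observations and assign midranks.
sorted (value, group, rank): (10,G1,1), (12,G1,2), (13,G2,3.5), (13,G3,3.5), (14,G1,5.5), (14,G2,5.5), (15,G3,7), (17,G2,8), (20,G3,9), (22,G2,10), (23,G1,11.5), (23,G3,11.5), (24,G1,13)
Step 2: Sum ranks within each group.
R_1 = 33 (n_1 = 5)
R_2 = 27 (n_2 = 4)
R_3 = 31 (n_3 = 4)
Step 3: H = 12/(N(N+1)) * sum(R_i^2/n_i) - 3(N+1)
     = 12/(13*14) * (33^2/5 + 27^2/4 + 31^2/4) - 3*14
     = 0.065934 * 640.3 - 42
     = 0.217582.
Step 4: Ties present; correction factor C = 1 - 18/(13^3 - 13) = 0.991758. Corrected H = 0.217582 / 0.991758 = 0.219391.
Step 5: Under H0, H ~ chi^2(2); p-value = 0.896107.
Step 6: alpha = 0.05. fail to reject H0.

H = 0.2194, df = 2, p = 0.896107, fail to reject H0.


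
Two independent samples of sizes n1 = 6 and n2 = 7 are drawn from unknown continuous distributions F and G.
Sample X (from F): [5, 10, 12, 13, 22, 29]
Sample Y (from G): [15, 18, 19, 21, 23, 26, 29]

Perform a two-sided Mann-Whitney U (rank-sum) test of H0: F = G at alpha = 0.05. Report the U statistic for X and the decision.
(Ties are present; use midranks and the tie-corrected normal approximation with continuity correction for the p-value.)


Step 1: Combine and sort all 13 observations; assign midranks.
sorted (value, group): (5,X), (10,X), (12,X), (13,X), (15,Y), (18,Y), (19,Y), (21,Y), (22,X), (23,Y), (26,Y), (29,X), (29,Y)
ranks: 5->1, 10->2, 12->3, 13->4, 15->5, 18->6, 19->7, 21->8, 22->9, 23->10, 26->11, 29->12.5, 29->12.5
Step 2: Rank sum for X: R1 = 1 + 2 + 3 + 4 + 9 + 12.5 = 31.5.
Step 3: U_X = R1 - n1(n1+1)/2 = 31.5 - 6*7/2 = 31.5 - 21 = 10.5.
       U_Y = n1*n2 - U_X = 42 - 10.5 = 31.5.
Step 4: Ties are present, so use the tie-corrected normal approximation (with continuity correction) for the p-value.
Step 5: p-value = 0.152563; compare to alpha = 0.05. fail to reject H0.

U_X = 10.5, p = 0.152563, fail to reject H0 at alpha = 0.05.


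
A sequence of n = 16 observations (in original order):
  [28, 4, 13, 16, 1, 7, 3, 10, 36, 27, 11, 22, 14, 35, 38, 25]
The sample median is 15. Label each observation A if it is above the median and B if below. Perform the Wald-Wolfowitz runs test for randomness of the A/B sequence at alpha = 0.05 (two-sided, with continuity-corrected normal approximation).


Step 1: Compute median = 15; label A = above, B = below.
Labels in order: ABBABBBBAABABAAA  (n_A = 8, n_B = 8)
Step 2: Count runs R = 9.
Step 3: Under H0 (random ordering), E[R] = 2*n_A*n_B/(n_A+n_B) + 1 = 2*8*8/16 + 1 = 9.0000.
        Var[R] = 2*n_A*n_B*(2*n_A*n_B - n_A - n_B) / ((n_A+n_B)^2 * (n_A+n_B-1)) = 14336/3840 = 3.7333.
        SD[R] = 1.9322.
Step 4: R = E[R], so z = 0 with no continuity correction.
Step 5: Two-sided p-value via normal approximation = 2*(1 - Phi(|z|)) = 1.000000.
Step 6: alpha = 0.05. fail to reject H0.

R = 9, z = 0.0000, p = 1.000000, fail to reject H0.


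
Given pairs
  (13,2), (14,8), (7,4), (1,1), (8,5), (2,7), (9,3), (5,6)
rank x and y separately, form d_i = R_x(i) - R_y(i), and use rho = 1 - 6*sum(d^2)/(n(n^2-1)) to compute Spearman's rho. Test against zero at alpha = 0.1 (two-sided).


Step 1: Rank x and y separately (midranks; no ties here).
rank(x): 13->7, 14->8, 7->4, 1->1, 8->5, 2->2, 9->6, 5->3
rank(y): 2->2, 8->8, 4->4, 1->1, 5->5, 7->7, 3->3, 6->6
Step 2: d_i = R_x(i) - R_y(i); compute d_i^2.
  (7-2)^2=25, (8-8)^2=0, (4-4)^2=0, (1-1)^2=0, (5-5)^2=0, (2-7)^2=25, (6-3)^2=9, (3-6)^2=9
sum(d^2) = 68.
Step 3: rho = 1 - 6*68 / (8*(8^2 - 1)) = 1 - 408/504 = 0.190476.
Step 4: Under H0, t = rho * sqrt((n-2)/(1-rho^2)) = 0.4753 ~ t(6).
Step 5: Two-sided p-value from the t-distribution with 6 df = 0.651401.
Step 6: alpha = 0.1. fail to reject H0.

rho = 0.1905, p = 0.651401, fail to reject H0 at alpha = 0.1.


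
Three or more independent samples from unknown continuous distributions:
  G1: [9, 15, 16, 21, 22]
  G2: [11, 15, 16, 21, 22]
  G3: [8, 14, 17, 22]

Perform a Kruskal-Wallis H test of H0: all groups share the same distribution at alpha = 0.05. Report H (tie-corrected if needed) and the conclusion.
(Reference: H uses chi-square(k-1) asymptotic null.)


Step 1: Combine all N = 14 observations and assign midranks.
sorted (value, group, rank): (8,G3,1), (9,G1,2), (11,G2,3), (14,G3,4), (15,G1,5.5), (15,G2,5.5), (16,G1,7.5), (16,G2,7.5), (17,G3,9), (21,G1,10.5), (21,G2,10.5), (22,G1,13), (22,G2,13), (22,G3,13)
Step 2: Sum ranks within each group.
R_1 = 38.5 (n_1 = 5)
R_2 = 39.5 (n_2 = 5)
R_3 = 27 (n_3 = 4)
Step 3: H = 12/(N(N+1)) * sum(R_i^2/n_i) - 3(N+1)
     = 12/(14*15) * (38.5^2/5 + 39.5^2/5 + 27^2/4) - 3*15
     = 0.057143 * 790.75 - 45
     = 0.185714.
Step 4: Ties present; correction factor C = 1 - 42/(14^3 - 14) = 0.984615. Corrected H = 0.185714 / 0.984615 = 0.188616.
Step 5: Under H0, H ~ chi^2(2); p-value = 0.910002.
Step 6: alpha = 0.05. fail to reject H0.

H = 0.1886, df = 2, p = 0.910002, fail to reject H0.


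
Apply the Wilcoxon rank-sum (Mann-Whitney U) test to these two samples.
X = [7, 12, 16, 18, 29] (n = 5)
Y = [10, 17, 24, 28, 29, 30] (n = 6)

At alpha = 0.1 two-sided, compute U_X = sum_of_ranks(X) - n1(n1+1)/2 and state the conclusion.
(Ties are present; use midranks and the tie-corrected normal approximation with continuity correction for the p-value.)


Step 1: Combine and sort all 11 observations; assign midranks.
sorted (value, group): (7,X), (10,Y), (12,X), (16,X), (17,Y), (18,X), (24,Y), (28,Y), (29,X), (29,Y), (30,Y)
ranks: 7->1, 10->2, 12->3, 16->4, 17->5, 18->6, 24->7, 28->8, 29->9.5, 29->9.5, 30->11
Step 2: Rank sum for X: R1 = 1 + 3 + 4 + 6 + 9.5 = 23.5.
Step 3: U_X = R1 - n1(n1+1)/2 = 23.5 - 5*6/2 = 23.5 - 15 = 8.5.
       U_Y = n1*n2 - U_X = 30 - 8.5 = 21.5.
Step 4: Ties are present, so use the tie-corrected normal approximation (with continuity correction) for the p-value.
Step 5: p-value = 0.272229; compare to alpha = 0.1. fail to reject H0.

U_X = 8.5, p = 0.272229, fail to reject H0 at alpha = 0.1.


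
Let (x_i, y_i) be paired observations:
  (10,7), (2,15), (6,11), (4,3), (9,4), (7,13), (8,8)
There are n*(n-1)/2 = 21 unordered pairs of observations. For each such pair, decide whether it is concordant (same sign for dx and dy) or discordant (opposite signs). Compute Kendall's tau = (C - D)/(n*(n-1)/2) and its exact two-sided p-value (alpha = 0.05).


Step 1: Enumerate the 21 unordered pairs (i,j) with i<j and classify each by sign(x_j-x_i) * sign(y_j-y_i).
  (1,2):dx=-8,dy=+8->D; (1,3):dx=-4,dy=+4->D; (1,4):dx=-6,dy=-4->C; (1,5):dx=-1,dy=-3->C
  (1,6):dx=-3,dy=+6->D; (1,7):dx=-2,dy=+1->D; (2,3):dx=+4,dy=-4->D; (2,4):dx=+2,dy=-12->D
  (2,5):dx=+7,dy=-11->D; (2,6):dx=+5,dy=-2->D; (2,7):dx=+6,dy=-7->D; (3,4):dx=-2,dy=-8->C
  (3,5):dx=+3,dy=-7->D; (3,6):dx=+1,dy=+2->C; (3,7):dx=+2,dy=-3->D; (4,5):dx=+5,dy=+1->C
  (4,6):dx=+3,dy=+10->C; (4,7):dx=+4,dy=+5->C; (5,6):dx=-2,dy=+9->D; (5,7):dx=-1,dy=+4->D
  (6,7):dx=+1,dy=-5->D
Step 2: C = 7, D = 14, total pairs = 21.
Step 3: tau = (C - D)/(n(n-1)/2) = (7 - 14)/21 = -0.333333.
Step 4: Exact two-sided p-value (enumerate n! = 5040 permutations of y under H0): p = 0.381349.
Step 5: alpha = 0.05. fail to reject H0.

tau_b = -0.3333 (C=7, D=14), p = 0.381349, fail to reject H0.


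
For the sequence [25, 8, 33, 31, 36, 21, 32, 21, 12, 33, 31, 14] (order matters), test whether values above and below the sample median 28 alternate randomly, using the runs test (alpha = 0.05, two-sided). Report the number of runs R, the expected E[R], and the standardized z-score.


Step 1: Compute median = 28; label A = above, B = below.
Labels in order: BBAAABABBAAB  (n_A = 6, n_B = 6)
Step 2: Count runs R = 7.
Step 3: Under H0 (random ordering), E[R] = 2*n_A*n_B/(n_A+n_B) + 1 = 2*6*6/12 + 1 = 7.0000.
        Var[R] = 2*n_A*n_B*(2*n_A*n_B - n_A - n_B) / ((n_A+n_B)^2 * (n_A+n_B-1)) = 4320/1584 = 2.7273.
        SD[R] = 1.6514.
Step 4: R = E[R], so z = 0 with no continuity correction.
Step 5: Two-sided p-value via normal approximation = 2*(1 - Phi(|z|)) = 1.000000.
Step 6: alpha = 0.05. fail to reject H0.

R = 7, z = 0.0000, p = 1.000000, fail to reject H0.


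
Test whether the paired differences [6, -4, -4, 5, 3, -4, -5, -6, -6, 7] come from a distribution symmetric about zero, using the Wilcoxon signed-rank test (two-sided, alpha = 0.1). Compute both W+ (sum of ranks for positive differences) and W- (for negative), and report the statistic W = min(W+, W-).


Step 1: Drop any zero differences (none here) and take |d_i|.
|d| = [6, 4, 4, 5, 3, 4, 5, 6, 6, 7]
Step 2: Midrank |d_i| (ties get averaged ranks).
ranks: |6|->8, |4|->3, |4|->3, |5|->5.5, |3|->1, |4|->3, |5|->5.5, |6|->8, |6|->8, |7|->10
Step 3: Attach original signs; sum ranks with positive sign and with negative sign.
W+ = 8 + 5.5 + 1 + 10 = 24.5
W- = 3 + 3 + 3 + 5.5 + 8 + 8 = 30.5
(Check: W+ + W- = 55 should equal n(n+1)/2 = 55.)
Step 4: Test statistic W = min(W+, W-) = 24.5.
Step 5: Ties in |d|, so use the tie-corrected normal approximation.
        E[W] = n(n+1)/4 = 10*11/4 = 27.5.
        Tie groups: |d|=4 (t=3), |d|=5 (t=2), |d|=6 (t=3); sum(t^3 - t) = 54.
        Var[W] = n(n+1)(2n+1)/24 - sum(t^3-t)/48 = 2310/24 - 54/48 = 95.125.
        z = (W - E[W]) / sqrt(Var[W]) = (24.5 - 27.5) / 9.7532 = -0.3076.
        Two-sided p = 2*Phi(z) = 0.758393.
Step 6: alpha = 0.1. fail to reject H0.

W+ = 24.5, W- = 30.5, W = min = 24.5, p = 0.758393, fail to reject H0.


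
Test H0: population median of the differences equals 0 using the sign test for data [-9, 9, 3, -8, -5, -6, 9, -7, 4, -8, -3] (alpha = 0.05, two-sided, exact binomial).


Step 1: Discard zero differences. Original n = 11; n_eff = number of nonzero differences = 11.
Nonzero differences (with sign): -9, +9, +3, -8, -5, -6, +9, -7, +4, -8, -3
Step 2: Count signs: positive = 4, negative = 7.
Step 3: Under H0: P(positive) = 0.5, so the number of positives S ~ Bin(11, 0.5).
Step 4: Two-sided exact p-value = sum of Bin(11,0.5) probabilities at or below the observed probability = 0.548828.
Step 5: alpha = 0.05. fail to reject H0.

n_eff = 11, pos = 4, neg = 7, p = 0.548828, fail to reject H0.


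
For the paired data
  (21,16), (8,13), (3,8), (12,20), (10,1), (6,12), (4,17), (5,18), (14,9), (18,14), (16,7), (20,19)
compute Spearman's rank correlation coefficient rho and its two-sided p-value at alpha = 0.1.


Step 1: Rank x and y separately (midranks; no ties here).
rank(x): 21->12, 8->5, 3->1, 12->7, 10->6, 6->4, 4->2, 5->3, 14->8, 18->10, 16->9, 20->11
rank(y): 16->8, 13->6, 8->3, 20->12, 1->1, 12->5, 17->9, 18->10, 9->4, 14->7, 7->2, 19->11
Step 2: d_i = R_x(i) - R_y(i); compute d_i^2.
  (12-8)^2=16, (5-6)^2=1, (1-3)^2=4, (7-12)^2=25, (6-1)^2=25, (4-5)^2=1, (2-9)^2=49, (3-10)^2=49, (8-4)^2=16, (10-7)^2=9, (9-2)^2=49, (11-11)^2=0
sum(d^2) = 244.
Step 3: rho = 1 - 6*244 / (12*(12^2 - 1)) = 1 - 1464/1716 = 0.146853.
Step 4: Under H0, t = rho * sqrt((n-2)/(1-rho^2)) = 0.4695 ~ t(10).
Step 5: Two-sided p-value from the t-distribution with 10 df = 0.648796.
Step 6: alpha = 0.1. fail to reject H0.

rho = 0.1469, p = 0.648796, fail to reject H0 at alpha = 0.1.


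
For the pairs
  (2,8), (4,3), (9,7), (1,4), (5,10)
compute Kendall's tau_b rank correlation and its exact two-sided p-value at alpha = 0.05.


Step 1: Enumerate the 10 unordered pairs (i,j) with i<j and classify each by sign(x_j-x_i) * sign(y_j-y_i).
  (1,2):dx=+2,dy=-5->D; (1,3):dx=+7,dy=-1->D; (1,4):dx=-1,dy=-4->C; (1,5):dx=+3,dy=+2->C
  (2,3):dx=+5,dy=+4->C; (2,4):dx=-3,dy=+1->D; (2,5):dx=+1,dy=+7->C; (3,4):dx=-8,dy=-3->C
  (3,5):dx=-4,dy=+3->D; (4,5):dx=+4,dy=+6->C
Step 2: C = 6, D = 4, total pairs = 10.
Step 3: tau = (C - D)/(n(n-1)/2) = (6 - 4)/10 = 0.200000.
Step 4: Exact two-sided p-value (enumerate n! = 120 permutations of y under H0): p = 0.816667.
Step 5: alpha = 0.05. fail to reject H0.

tau_b = 0.2000 (C=6, D=4), p = 0.816667, fail to reject H0.


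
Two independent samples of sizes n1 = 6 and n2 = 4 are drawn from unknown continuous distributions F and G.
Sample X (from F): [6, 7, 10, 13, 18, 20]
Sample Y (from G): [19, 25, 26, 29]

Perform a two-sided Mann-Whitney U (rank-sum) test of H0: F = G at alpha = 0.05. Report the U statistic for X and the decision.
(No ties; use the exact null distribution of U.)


Step 1: Combine and sort all 10 observations; assign midranks.
sorted (value, group): (6,X), (7,X), (10,X), (13,X), (18,X), (19,Y), (20,X), (25,Y), (26,Y), (29,Y)
ranks: 6->1, 7->2, 10->3, 13->4, 18->5, 19->6, 20->7, 25->8, 26->9, 29->10
Step 2: Rank sum for X: R1 = 1 + 2 + 3 + 4 + 5 + 7 = 22.
Step 3: U_X = R1 - n1(n1+1)/2 = 22 - 6*7/2 = 22 - 21 = 1.
       U_Y = n1*n2 - U_X = 24 - 1 = 23.
Step 4: No ties, so the exact null distribution of U (based on enumerating the C(10,6) = 210 equally likely rank assignments) gives the two-sided p-value.
Step 5: p-value = 0.019048; compare to alpha = 0.05. reject H0.

U_X = 1, p = 0.019048, reject H0 at alpha = 0.05.


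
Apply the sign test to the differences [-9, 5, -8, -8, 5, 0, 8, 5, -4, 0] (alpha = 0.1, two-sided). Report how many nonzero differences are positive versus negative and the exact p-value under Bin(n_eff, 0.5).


Step 1: Discard zero differences. Original n = 10; n_eff = number of nonzero differences = 8.
Nonzero differences (with sign): -9, +5, -8, -8, +5, +8, +5, -4
Step 2: Count signs: positive = 4, negative = 4.
Step 3: Under H0: P(positive) = 0.5, so the number of positives S ~ Bin(8, 0.5).
Step 4: Two-sided exact p-value = sum of Bin(8,0.5) probabilities at or below the observed probability = 1.000000.
Step 5: alpha = 0.1. fail to reject H0.

n_eff = 8, pos = 4, neg = 4, p = 1.000000, fail to reject H0.


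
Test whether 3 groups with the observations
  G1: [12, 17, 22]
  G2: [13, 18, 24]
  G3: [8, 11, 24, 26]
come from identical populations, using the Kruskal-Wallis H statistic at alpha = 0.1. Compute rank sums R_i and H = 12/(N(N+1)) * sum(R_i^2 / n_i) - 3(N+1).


Step 1: Combine all N = 10 observations and assign midranks.
sorted (value, group, rank): (8,G3,1), (11,G3,2), (12,G1,3), (13,G2,4), (17,G1,5), (18,G2,6), (22,G1,7), (24,G2,8.5), (24,G3,8.5), (26,G3,10)
Step 2: Sum ranks within each group.
R_1 = 15 (n_1 = 3)
R_2 = 18.5 (n_2 = 3)
R_3 = 21.5 (n_3 = 4)
Step 3: H = 12/(N(N+1)) * sum(R_i^2/n_i) - 3(N+1)
     = 12/(10*11) * (15^2/3 + 18.5^2/3 + 21.5^2/4) - 3*11
     = 0.109091 * 304.646 - 33
     = 0.234091.
Step 4: Ties present; correction factor C = 1 - 6/(10^3 - 10) = 0.993939. Corrected H = 0.234091 / 0.993939 = 0.235518.
Step 5: Under H0, H ~ chi^2(2); p-value = 0.888910.
Step 6: alpha = 0.1. fail to reject H0.

H = 0.2355, df = 2, p = 0.888910, fail to reject H0.


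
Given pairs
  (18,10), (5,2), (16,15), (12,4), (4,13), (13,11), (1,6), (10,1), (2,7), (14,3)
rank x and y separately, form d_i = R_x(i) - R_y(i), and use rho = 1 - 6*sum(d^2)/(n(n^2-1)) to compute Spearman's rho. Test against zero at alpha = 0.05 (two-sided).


Step 1: Rank x and y separately (midranks; no ties here).
rank(x): 18->10, 5->4, 16->9, 12->6, 4->3, 13->7, 1->1, 10->5, 2->2, 14->8
rank(y): 10->7, 2->2, 15->10, 4->4, 13->9, 11->8, 6->5, 1->1, 7->6, 3->3
Step 2: d_i = R_x(i) - R_y(i); compute d_i^2.
  (10-7)^2=9, (4-2)^2=4, (9-10)^2=1, (6-4)^2=4, (3-9)^2=36, (7-8)^2=1, (1-5)^2=16, (5-1)^2=16, (2-6)^2=16, (8-3)^2=25
sum(d^2) = 128.
Step 3: rho = 1 - 6*128 / (10*(10^2 - 1)) = 1 - 768/990 = 0.224242.
Step 4: Under H0, t = rho * sqrt((n-2)/(1-rho^2)) = 0.6508 ~ t(8).
Step 5: Two-sided p-value from the t-distribution with 8 df = 0.533401.
Step 6: alpha = 0.05. fail to reject H0.

rho = 0.2242, p = 0.533401, fail to reject H0 at alpha = 0.05.
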